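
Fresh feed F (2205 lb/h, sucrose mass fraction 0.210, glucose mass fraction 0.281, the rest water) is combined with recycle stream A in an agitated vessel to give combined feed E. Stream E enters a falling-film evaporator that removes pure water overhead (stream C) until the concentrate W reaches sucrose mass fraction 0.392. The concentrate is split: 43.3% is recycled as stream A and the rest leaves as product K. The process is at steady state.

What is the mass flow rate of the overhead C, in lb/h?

Overall sucrose balance (none leaves overhead): sucrose in fresh feed = sucrose in product, i.e. 2205×0.210 = (1−0.433)·W·0.392.
W = 463.05/(0.392×0.567) = 2083.3 lb/h.
Recycle A = 0.433×2083.3 = 902.08 lb/h.
Combined feed E = 2205 + 902.08 = 3107.1 lb/h.
Overhead C = E − W = 3107.1 − 2083.3 = 1023.8 lb/h.

1024 lb/h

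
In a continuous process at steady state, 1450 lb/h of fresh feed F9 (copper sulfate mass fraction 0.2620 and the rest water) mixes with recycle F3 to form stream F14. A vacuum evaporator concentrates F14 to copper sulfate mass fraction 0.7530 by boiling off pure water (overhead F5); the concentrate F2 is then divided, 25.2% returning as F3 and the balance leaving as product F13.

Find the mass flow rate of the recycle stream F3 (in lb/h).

170 lb/h

Overall copper sulfate balance (none leaves overhead): copper sulfate in fresh feed = copper sulfate in product, i.e. 1450×0.262 = (1−0.252)·F2·0.753.
F2 = 379.9/(0.753×0.748) = 674.49 lb/h.
Recycle F3 = 0.252×674.49 = 169.97 lb/h.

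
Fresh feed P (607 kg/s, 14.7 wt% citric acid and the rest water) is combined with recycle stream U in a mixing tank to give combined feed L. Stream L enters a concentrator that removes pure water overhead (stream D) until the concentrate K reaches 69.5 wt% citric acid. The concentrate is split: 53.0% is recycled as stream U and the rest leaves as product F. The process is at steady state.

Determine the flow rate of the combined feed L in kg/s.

751.8 kg/s

Overall citric acid balance (none leaves overhead): citric acid in fresh feed = citric acid in product, i.e. 607×0.147 = (1−0.530)·K·0.695.
K = 89.229/(0.695×0.470) = 273.16 kg/s.
Recycle U = 0.530×273.16 = 144.78 kg/s.
Combined feed L = 607 + 144.78 = 751.78 kg/s.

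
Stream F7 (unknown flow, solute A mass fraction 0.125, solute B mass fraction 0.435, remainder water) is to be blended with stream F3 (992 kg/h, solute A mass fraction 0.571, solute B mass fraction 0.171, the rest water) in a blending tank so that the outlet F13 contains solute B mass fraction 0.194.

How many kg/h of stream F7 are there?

Let F7 be the unknown flow. Total out = 992 + F7.
solute B balance: 169.63 + 0.435·F7 = 0.194·(992 + F7)
(0.435 − 0.194)·F7 = 0.194×992 − 169.63 = 22.816
F7 = 22.816 / 0.241 = 94.672 kg/h

94.67 kg/h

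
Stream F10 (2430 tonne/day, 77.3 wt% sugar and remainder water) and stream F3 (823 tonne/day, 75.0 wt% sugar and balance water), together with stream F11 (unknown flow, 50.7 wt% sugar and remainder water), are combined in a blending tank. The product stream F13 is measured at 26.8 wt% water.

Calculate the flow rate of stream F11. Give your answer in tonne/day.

508.6 tonne/day

Let F11 be the unknown flow. Total out = 3253 + F11.
water balance: 757.36 + 0.493·F11 = 0.268·(3253 + F11)
(0.493 − 0.268)·F11 = 0.268×3253 − 757.36 = 114.44
F11 = 114.44 / 0.225 = 508.64 tonne/day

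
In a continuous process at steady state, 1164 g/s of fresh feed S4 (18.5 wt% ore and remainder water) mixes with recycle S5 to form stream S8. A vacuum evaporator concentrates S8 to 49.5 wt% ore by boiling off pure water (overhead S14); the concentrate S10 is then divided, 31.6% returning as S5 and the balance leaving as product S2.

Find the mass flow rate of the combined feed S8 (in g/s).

Overall ore balance (none leaves overhead): ore in fresh feed = ore in product, i.e. 1164×0.185 = (1−0.316)·S10·0.495.
S10 = 215.34/(0.495×0.684) = 636.01 g/s.
Recycle S5 = 0.316×636.01 = 200.98 g/s.
Combined feed S8 = 1164 + 200.98 = 1365 g/s.

1365 g/s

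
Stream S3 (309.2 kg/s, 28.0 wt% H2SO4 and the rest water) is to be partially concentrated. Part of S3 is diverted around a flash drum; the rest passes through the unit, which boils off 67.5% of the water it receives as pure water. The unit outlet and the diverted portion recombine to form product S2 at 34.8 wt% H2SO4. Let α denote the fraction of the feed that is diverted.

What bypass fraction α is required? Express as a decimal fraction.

0.598

All 309.2×0.280 = 86.576 kg/s of H2SO4 reaches S2, so S2 = 86.576/0.348 = 248.78 kg/s and vapour = 60.418 kg/s.
The evaporator receives (1−α)·309.2 of feed at 0.720 water and removes 0.675 of that water:
0.675×0.720×(1−α)×309.2 = 60.418
(1−α) = 60.418/150.27 = 0.4021;  α = 0.5979.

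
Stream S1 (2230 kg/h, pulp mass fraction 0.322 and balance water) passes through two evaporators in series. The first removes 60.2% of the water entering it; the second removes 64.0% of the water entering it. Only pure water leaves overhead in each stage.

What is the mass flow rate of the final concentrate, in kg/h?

water in feed = 2230×0.678 = 1511.9 kg/h.
After stage 1: water left = (1−0.602)×1511.9 = 601.75; stream total = 1319.8 kg/h.
After stage 2: water left = (1−0.640)×601.75 = 216.63; final concentrate = 934.69 kg/h.

934.7 kg/h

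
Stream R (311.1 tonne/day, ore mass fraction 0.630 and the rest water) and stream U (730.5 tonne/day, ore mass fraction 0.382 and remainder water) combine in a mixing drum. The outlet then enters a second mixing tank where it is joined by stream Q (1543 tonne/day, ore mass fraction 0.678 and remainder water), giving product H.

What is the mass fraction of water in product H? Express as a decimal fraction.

Overall, product flow = 2584.6 tonne/day.
water in = 311.1×0.370 + 730.5×0.618 + 1543×0.322 = 1063.4 tonne/day.
water fraction in H = 0.411.

0.411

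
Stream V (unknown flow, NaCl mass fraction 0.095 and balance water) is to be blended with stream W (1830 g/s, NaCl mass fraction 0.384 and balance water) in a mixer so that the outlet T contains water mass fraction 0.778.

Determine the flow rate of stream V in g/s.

Let V be the unknown flow. Total out = 1830 + V.
water balance: 1127.3 + 0.905·V = 0.778·(1830 + V)
(0.905 − 0.778)·V = 0.778×1830 − 1127.3 = 296.46
V = 296.46 / 0.127 = 2334.3 g/s

2334 g/s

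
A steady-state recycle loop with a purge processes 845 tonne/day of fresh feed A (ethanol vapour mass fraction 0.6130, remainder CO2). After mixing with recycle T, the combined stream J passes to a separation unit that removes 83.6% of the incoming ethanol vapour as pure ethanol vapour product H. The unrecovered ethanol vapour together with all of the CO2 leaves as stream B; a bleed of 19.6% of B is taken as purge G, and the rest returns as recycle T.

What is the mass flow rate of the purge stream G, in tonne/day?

CO2 enters only via A and leaves only via the purge: 845×0.387 = 0.196×(CO2 in B), and the separation unit passes all CO2, so CO2 in J = CO2 in B = 1668.4 tonne/day.
ethanol vapour in J: m_A = 845×0.613 + (1−0.196)·(1−0.836)·m_A, so m_A = 517.99/0.8681 = 596.66 tonne/day.
B = (1−0.836)×596.66 + 1668.4 = 1766.3 tonne/day.
Purge G = 0.196×1766.3 = 346.19 tonne/day.

346.2 tonne/day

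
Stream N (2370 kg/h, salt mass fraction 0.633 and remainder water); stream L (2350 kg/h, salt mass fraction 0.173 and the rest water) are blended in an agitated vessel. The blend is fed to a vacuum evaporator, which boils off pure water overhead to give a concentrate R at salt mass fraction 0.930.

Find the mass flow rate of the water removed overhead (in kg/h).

2670 kg/h

salt entering = 2370×0.633 + 2350×0.173 = 1906.8 kg/h.
All salt reports to R, so R = 1906.8/0.930 = 2050.3 kg/h.
Total feed = 4720 kg/h; overhead = 4720 − 2050.3 = 2669.7 kg/h.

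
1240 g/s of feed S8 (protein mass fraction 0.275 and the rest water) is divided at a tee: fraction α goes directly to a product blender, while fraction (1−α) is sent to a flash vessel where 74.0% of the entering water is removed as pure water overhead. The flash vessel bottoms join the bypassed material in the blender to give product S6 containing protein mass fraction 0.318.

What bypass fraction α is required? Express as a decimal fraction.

All 1240×0.275 = 341 g/s of protein reaches S6, so S6 = 341/0.318 = 1072.3 g/s and vapour = 167.67 g/s.
The evaporator receives (1−α)·1240 of feed at 0.725 water and removes 0.740 of that water:
0.740×0.725×(1−α)×1240 = 167.67
(1−α) = 167.67/665.26 = 0.2520;  α = 0.7480.

0.748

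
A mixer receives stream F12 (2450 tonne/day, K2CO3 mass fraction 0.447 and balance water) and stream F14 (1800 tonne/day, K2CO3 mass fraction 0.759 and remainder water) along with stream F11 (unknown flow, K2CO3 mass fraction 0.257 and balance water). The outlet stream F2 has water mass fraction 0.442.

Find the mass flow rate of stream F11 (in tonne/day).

Let F11 be the unknown flow. Total out = 4250 + F11.
water balance: 1788.7 + 0.743·F11 = 0.442·(4250 + F11)
(0.743 − 0.442)·F11 = 0.442×4250 − 1788.7 = 89.85
F11 = 89.85 / 0.301 = 298.5 tonne/day

298.5 tonne/day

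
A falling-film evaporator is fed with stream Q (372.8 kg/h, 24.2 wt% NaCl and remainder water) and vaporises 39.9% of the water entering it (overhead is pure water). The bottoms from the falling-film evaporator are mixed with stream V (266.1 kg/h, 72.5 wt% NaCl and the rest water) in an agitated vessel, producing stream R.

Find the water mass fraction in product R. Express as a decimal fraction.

Vapour removed = 0.399×0.758×372.8 = 112.75 kg/h; concentrate = 260.05 kg/h.
water reaching the mixer = 169.83 (from concentrate) + 266.1×0.275 = 243.01 kg/h.
Product flow = 260.05 + 266.1 = 526.15 kg/h; water fraction = 0.4619.

0.4619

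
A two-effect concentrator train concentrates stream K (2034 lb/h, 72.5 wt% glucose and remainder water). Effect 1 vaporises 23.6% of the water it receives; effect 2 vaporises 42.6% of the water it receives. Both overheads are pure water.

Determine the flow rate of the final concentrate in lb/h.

water in feed = 2034×0.275 = 559.35 lb/h.
After stage 1: water left = (1−0.236)×559.35 = 427.34; stream total = 1902 lb/h.
After stage 2: water left = (1−0.426)×427.34 = 245.3; final concentrate = 1719.9 lb/h.

1720 lb/h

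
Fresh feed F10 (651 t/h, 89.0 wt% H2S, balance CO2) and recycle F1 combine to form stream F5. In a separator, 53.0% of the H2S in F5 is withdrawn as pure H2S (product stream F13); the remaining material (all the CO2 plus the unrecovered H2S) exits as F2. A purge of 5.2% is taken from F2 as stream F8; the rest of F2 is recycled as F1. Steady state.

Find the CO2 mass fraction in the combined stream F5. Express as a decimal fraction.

CO2 enters only via F10 and leaves only via the purge: 651×0.110 = 0.052×(CO2 in F2), and the separator passes all CO2, so CO2 in F5 = CO2 in F2 = 1377.1 t/h.
H2S in F5: m_A = 651×0.890 + (1−0.052)·(1−0.530)·m_A, so m_A = 579.39/0.5544 = 1045 t/h.
F5 = 1045 + 1377.1 = 2422.1 t/h.
CO2 fraction in F5 = 1377.1/2422.1 = 0.569.

0.569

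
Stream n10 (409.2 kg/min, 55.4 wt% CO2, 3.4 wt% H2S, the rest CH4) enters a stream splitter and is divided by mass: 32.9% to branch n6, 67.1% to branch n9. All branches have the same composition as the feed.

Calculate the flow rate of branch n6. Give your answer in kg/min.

Branch n6 flow = 0.329×409.2 = 134.63 kg/min.

134.6 kg/min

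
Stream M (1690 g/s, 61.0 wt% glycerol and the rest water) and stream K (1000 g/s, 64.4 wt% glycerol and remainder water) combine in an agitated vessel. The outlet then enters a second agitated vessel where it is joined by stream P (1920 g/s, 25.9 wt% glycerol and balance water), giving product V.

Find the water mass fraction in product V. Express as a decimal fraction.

0.529

Overall, product flow = 4610 g/s.
water in = 1690×0.390 + 1000×0.356 + 1920×0.741 = 2437.8 g/s.
water fraction in V = 0.529.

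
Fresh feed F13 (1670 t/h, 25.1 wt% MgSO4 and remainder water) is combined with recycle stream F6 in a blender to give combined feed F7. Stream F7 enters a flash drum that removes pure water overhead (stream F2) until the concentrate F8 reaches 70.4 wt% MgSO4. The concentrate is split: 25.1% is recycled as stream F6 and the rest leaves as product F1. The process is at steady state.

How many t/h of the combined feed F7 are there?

1870 t/h

Overall MgSO4 balance (none leaves overhead): MgSO4 in fresh feed = MgSO4 in product, i.e. 1670×0.251 = (1−0.251)·F8·0.704.
F8 = 419.17/(0.704×0.749) = 794.94 t/h.
Recycle F6 = 0.251×794.94 = 199.53 t/h.
Combined feed F7 = 1670 + 199.53 = 1869.5 t/h.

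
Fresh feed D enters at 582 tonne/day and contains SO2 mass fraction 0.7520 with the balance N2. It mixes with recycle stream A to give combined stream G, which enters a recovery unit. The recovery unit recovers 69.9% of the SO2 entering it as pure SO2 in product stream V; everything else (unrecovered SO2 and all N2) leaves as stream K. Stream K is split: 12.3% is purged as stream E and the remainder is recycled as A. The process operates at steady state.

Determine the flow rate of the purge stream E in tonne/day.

N2 enters only via D and leaves only via the purge: 582×0.248 = 0.123×(N2 in K), and the recovery unit passes all N2, so N2 in G = N2 in K = 1173.5 tonne/day.
SO2 in G: m_A = 582×0.752 + (1−0.123)·(1−0.699)·m_A, so m_A = 437.66/0.7360 = 594.63 tonne/day.
K = (1−0.699)×594.63 + 1173.5 = 1352.4 tonne/day.
Purge E = 0.123×1352.4 = 166.35 tonne/day.

166.4 tonne/day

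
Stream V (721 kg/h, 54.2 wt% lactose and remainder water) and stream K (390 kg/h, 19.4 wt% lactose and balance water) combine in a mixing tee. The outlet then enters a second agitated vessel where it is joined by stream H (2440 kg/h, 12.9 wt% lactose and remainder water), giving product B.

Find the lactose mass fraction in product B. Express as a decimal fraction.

0.220

Overall, product flow = 3551 kg/h.
lactose in = 721×0.542 + 390×0.194 + 2440×0.129 = 781.2 kg/h.
lactose fraction in B = 0.220.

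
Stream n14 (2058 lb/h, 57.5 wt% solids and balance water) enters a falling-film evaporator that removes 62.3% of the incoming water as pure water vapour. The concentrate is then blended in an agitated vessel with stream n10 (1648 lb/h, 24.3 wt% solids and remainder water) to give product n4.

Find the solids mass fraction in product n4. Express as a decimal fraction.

Vapour removed = 0.623×0.425×2058 = 544.91 lb/h; concentrate = 1513.1 lb/h.
solids reaching the mixer = 1183.3 (from concentrate) + 1648×0.243 = 1583.8 lb/h.
Product flow = 1513.1 + 1648 = 3161.1 lb/h; solids fraction = 0.501.

0.501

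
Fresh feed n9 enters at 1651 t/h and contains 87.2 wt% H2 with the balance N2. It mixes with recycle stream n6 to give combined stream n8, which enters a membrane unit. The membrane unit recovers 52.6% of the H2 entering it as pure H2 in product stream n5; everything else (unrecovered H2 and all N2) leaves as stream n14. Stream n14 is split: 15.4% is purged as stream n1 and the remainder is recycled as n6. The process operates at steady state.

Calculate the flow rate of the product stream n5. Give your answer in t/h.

1264 t/h

H2 in n8: m_A = 1651×0.872 + (1−0.154)·(1−0.526)·m_A, so m_A = 1439.7/0.5990 = 2403.5 t/h.
Product n5 = 0.526×2403.5 = 1264.2 t/h.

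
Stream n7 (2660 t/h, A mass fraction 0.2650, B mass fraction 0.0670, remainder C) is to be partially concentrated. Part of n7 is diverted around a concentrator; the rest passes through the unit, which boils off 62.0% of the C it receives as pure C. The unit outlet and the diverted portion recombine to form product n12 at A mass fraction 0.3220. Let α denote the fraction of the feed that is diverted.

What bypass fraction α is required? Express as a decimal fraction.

All 2660×0.265 = 704.9 t/h of A reaches n12, so n12 = 704.9/0.322 = 2189.1 t/h and vapour = 470.87 t/h.
The evaporator receives (1−α)·2660 of feed at 0.668 C and removes 0.620 of that C:
0.620×0.668×(1−α)×2660 = 470.87
(1−α) = 470.87/1101.7 = 0.4274;  α = 0.5726.

0.573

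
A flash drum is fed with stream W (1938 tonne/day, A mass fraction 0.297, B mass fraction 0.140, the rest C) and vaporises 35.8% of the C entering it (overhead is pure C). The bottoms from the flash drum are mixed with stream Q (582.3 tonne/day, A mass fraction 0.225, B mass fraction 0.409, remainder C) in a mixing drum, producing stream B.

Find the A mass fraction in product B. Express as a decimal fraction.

Vapour removed = 0.358×0.563×1938 = 390.61 tonne/day; concentrate = 1547.4 tonne/day.
A reaching the mixer = 575.59 (from concentrate) + 582.3×0.225 = 706.6 tonne/day.
Product flow = 1547.4 + 582.3 = 2129.7 tonne/day; A fraction = 0.332.

0.332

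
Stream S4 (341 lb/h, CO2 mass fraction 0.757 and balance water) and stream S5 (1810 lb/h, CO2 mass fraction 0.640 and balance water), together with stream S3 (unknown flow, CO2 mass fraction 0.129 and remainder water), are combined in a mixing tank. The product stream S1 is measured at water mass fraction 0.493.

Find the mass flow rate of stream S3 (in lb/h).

862.4 lb/h

Let S3 be the unknown flow. Total out = 2151 + S3.
water balance: 734.46 + 0.871·S3 = 0.493·(2151 + S3)
(0.871 − 0.493)·S3 = 0.493×2151 − 734.46 = 325.98
S3 = 325.98 / 0.378 = 862.38 lb/h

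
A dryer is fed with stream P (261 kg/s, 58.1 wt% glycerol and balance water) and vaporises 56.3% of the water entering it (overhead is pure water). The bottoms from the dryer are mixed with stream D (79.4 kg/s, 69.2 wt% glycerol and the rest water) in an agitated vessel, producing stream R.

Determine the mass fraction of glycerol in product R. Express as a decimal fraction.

0.7409

Vapour removed = 0.563×0.419×261 = 61.569 kg/s; concentrate = 199.43 kg/s.
glycerol reaching the mixer = 151.64 (from concentrate) + 79.4×0.692 = 206.59 kg/s.
Product flow = 199.43 + 79.4 = 278.83 kg/s; glycerol fraction = 0.7409.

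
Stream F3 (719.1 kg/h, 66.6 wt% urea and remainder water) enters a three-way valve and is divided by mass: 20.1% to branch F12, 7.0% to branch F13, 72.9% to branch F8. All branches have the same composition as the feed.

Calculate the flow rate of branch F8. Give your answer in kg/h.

524.2 kg/h

Branch F8 flow = 0.729×719.1 = 524.22 kg/h.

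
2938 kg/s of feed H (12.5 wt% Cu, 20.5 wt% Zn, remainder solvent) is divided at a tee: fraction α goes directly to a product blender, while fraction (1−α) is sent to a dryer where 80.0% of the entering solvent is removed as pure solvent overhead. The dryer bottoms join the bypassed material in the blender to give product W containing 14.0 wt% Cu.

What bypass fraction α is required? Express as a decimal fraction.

0.800

All 2938×0.125 = 367.25 kg/s of Cu reaches W, so W = 367.25/0.140 = 2623.2 kg/s and vapour = 314.79 kg/s.
The evaporator receives (1−α)·2938 of feed at 0.670 solvent and removes 0.800 of that solvent:
0.800×0.670×(1−α)×2938 = 314.79
(1−α) = 314.79/1574.8 = 0.1999;  α = 0.8001.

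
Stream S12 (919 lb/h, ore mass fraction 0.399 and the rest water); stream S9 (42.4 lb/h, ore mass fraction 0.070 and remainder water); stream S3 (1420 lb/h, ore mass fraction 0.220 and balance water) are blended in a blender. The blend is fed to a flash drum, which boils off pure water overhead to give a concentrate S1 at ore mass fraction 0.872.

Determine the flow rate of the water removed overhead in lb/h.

ore entering = 919×0.399 + 42.4×0.070 + 1420×0.220 = 682.05 lb/h.
All ore reports to S1, so S1 = 682.05/0.872 = 782.17 lb/h.
Total feed = 2381.4 lb/h; overhead = 2381.4 − 782.17 = 1599.2 lb/h.

1599 lb/h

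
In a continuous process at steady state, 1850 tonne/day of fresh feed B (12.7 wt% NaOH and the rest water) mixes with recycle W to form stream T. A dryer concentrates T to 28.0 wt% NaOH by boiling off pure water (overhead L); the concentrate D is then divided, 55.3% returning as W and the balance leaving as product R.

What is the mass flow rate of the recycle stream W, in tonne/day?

1038 tonne/day

Overall NaOH balance (none leaves overhead): NaOH in fresh feed = NaOH in product, i.e. 1850×0.127 = (1−0.553)·D·0.280.
D = 234.95/(0.280×0.447) = 1877.2 tonne/day.
Recycle W = 0.553×1877.2 = 1038.1 tonne/day.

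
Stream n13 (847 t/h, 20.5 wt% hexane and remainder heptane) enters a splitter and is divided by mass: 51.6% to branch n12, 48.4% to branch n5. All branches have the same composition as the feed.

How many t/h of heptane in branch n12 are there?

Branch n12 total = 0.516×847 = 437.05 t/h.
heptane in n12 = 0.795×437.05 = 347.46 t/h.

347.5 t/h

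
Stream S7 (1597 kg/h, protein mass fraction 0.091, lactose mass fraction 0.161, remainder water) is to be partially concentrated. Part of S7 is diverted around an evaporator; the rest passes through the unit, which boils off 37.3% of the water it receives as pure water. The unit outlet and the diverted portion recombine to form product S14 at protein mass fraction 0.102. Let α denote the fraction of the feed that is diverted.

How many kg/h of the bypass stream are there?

All 1597×0.091 = 145.33 kg/h of protein reaches S14, so S14 = 145.33/0.102 = 1424.8 kg/h and vapour = 172.23 kg/h.
The evaporator receives (1−α)·1597 of feed at 0.748 water and removes 0.373 of that water:
0.373×0.748×(1−α)×1597 = 172.23
(1−α) = 172.23/445.57 = 0.3865;  α = 0.6135.
Bypass flow = 0.6135×1597 = 979.71 kg/h.

979.7 kg/h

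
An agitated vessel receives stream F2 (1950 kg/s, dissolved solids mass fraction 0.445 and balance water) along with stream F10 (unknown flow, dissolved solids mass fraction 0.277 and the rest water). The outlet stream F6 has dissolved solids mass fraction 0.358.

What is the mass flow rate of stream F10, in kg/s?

2094 kg/s

Let F10 be the unknown flow. Total out = 1950 + F10.
dissolved solids balance: 867.75 + 0.277·F10 = 0.358·(1950 + F10)
(0.277 − 0.358)·F10 = 0.358×1950 − 867.75 = -169.65
F10 = -169.65 / -0.081 = 2094.4 kg/s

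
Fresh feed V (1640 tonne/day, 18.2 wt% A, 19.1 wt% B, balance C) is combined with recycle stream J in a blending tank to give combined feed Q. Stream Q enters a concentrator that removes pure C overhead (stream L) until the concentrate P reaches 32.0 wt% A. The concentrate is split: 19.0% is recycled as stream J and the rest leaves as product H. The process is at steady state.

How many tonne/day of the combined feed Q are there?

Overall A balance (none leaves overhead): A in fresh feed = A in product, i.e. 1640×0.182 = (1−0.190)·P·0.320.
P = 298.48/(0.320×0.810) = 1151.5 tonne/day.
Recycle J = 0.190×1151.5 = 218.79 tonne/day.
Combined feed Q = 1640 + 218.79 = 1858.8 tonne/day.

1859 tonne/day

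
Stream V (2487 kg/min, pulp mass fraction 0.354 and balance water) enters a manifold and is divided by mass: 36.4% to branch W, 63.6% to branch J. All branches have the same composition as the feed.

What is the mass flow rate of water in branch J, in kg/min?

1022 kg/min

Branch J total = 0.636×2487 = 1581.7 kg/min.
water in J = 0.646×1581.7 = 1021.8 kg/min.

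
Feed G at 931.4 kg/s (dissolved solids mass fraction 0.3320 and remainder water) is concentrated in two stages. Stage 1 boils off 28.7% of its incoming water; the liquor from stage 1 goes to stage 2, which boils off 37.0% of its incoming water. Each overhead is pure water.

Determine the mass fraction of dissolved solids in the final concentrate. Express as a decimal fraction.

water in feed = 931.4×0.668 = 622.18 kg/s.
After stage 1: water left = (1−0.287)×622.18 = 443.61; stream total = 752.84 kg/s.
After stage 2: water left = (1−0.370)×443.61 = 279.47; final concentrate = 588.7 kg/s.
dissolved solids fraction = 309.22/588.7 = 0.5253.

0.5253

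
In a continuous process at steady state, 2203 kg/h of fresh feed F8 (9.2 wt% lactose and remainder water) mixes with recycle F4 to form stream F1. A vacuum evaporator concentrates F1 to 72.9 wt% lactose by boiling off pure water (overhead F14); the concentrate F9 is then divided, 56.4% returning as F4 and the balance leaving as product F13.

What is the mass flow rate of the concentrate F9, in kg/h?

Overall lactose balance (none leaves overhead): lactose in fresh feed = lactose in product, i.e. 2203×0.092 = (1−0.564)·F9·0.729.
F9 = 202.68/(0.729×0.436) = 637.66 kg/h.

637.7 kg/h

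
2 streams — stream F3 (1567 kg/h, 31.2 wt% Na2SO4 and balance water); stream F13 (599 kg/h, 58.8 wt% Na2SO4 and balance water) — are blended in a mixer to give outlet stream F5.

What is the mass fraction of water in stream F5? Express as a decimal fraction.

0.612

Total flow out = 1567 + 599 = 2166 kg/h.
water in = 1567×0.688 + 599×0.412 = 1324.9 kg/h.
water mass fraction in F5 = 1324.9/2166 = 0.612.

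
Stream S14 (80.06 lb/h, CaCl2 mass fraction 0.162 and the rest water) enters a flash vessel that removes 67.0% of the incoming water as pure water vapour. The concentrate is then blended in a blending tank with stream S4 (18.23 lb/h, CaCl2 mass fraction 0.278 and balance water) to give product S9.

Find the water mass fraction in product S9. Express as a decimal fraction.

Vapour removed = 0.670×0.838×80.06 = 44.95 lb/h; concentrate = 35.11 lb/h.
water reaching the mixer = 22.14 (from concentrate) + 18.23×0.722 = 35.302 lb/h.
Product flow = 35.11 + 18.23 = 53.34 lb/h; water fraction = 0.662.

0.662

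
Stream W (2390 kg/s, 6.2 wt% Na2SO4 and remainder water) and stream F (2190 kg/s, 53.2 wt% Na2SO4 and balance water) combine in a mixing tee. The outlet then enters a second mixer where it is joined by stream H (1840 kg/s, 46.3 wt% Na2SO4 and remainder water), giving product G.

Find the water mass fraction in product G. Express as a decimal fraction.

0.663

Overall, product flow = 6420 kg/s.
water in = 2390×0.938 + 2190×0.468 + 1840×0.537 = 4254.8 kg/s.
water fraction in G = 0.663.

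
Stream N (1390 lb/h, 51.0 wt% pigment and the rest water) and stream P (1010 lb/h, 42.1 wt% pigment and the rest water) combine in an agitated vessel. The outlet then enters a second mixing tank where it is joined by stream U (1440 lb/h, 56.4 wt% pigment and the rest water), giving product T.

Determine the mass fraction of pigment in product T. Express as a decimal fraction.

Overall, product flow = 3840 lb/h.
pigment in = 1390×0.510 + 1010×0.421 + 1440×0.564 = 1946.3 lb/h.
pigment fraction in T = 0.507.

0.507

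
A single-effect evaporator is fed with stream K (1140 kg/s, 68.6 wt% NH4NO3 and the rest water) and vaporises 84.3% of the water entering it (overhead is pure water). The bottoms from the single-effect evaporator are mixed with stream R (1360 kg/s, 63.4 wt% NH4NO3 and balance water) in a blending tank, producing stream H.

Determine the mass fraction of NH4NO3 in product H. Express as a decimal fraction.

0.7480

Vapour removed = 0.843×0.314×1140 = 301.76 kg/s; concentrate = 838.24 kg/s.
NH4NO3 reaching the mixer = 782.04 (from concentrate) + 1360×0.634 = 1644.3 kg/s.
Product flow = 838.24 + 1360 = 2198.2 kg/s; NH4NO3 fraction = 0.7480.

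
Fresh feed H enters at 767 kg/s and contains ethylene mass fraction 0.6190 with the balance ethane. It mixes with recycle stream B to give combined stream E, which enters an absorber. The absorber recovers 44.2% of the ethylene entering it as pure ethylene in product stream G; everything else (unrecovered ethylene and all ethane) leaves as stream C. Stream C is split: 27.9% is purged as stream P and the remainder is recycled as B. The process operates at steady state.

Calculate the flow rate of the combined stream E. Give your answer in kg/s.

ethane enters only via H and leaves only via the purge: 767×0.381 = 0.279×(ethane in C), and the absorber passes all ethane, so ethane in E = ethane in C = 1047.4 kg/s.
ethylene in E: m_A = 767×0.619 + (1−0.279)·(1−0.442)·m_A, so m_A = 474.77/0.5977 = 794.36 kg/s.
E = 794.36 + 1047.4 = 1841.8 kg/s.

1842 kg/s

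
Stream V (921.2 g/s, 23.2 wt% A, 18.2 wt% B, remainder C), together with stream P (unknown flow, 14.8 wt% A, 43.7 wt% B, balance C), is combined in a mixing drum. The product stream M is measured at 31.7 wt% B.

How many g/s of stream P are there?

Let P be the unknown flow. Total out = 921.2 + P.
B balance: 167.66 + 0.437·P = 0.317·(921.2 + P)
(0.437 − 0.317)·P = 0.317×921.2 − 167.66 = 124.36
P = 124.36 / 0.120 = 1036.3 g/s

1036 g/s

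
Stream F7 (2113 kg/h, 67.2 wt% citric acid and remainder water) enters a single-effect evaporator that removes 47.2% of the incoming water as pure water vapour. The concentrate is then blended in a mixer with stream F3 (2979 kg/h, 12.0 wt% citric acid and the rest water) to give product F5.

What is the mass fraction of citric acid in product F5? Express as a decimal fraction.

Vapour removed = 0.472×0.328×2113 = 327.13 kg/h; concentrate = 1785.9 kg/h.
citric acid reaching the mixer = 1419.9 (from concentrate) + 2979×0.120 = 1777.4 kg/h.
Product flow = 1785.9 + 2979 = 4764.9 kg/h; citric acid fraction = 0.373.

0.373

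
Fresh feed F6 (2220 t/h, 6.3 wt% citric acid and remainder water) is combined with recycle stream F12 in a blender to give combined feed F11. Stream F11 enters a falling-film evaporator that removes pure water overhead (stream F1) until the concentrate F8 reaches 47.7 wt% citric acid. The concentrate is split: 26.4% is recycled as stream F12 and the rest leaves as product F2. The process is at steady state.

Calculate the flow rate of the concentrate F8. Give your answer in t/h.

398.4 t/h

Overall citric acid balance (none leaves overhead): citric acid in fresh feed = citric acid in product, i.e. 2220×0.063 = (1−0.264)·F8·0.477.
F8 = 139.86/(0.477×0.736) = 398.38 t/h.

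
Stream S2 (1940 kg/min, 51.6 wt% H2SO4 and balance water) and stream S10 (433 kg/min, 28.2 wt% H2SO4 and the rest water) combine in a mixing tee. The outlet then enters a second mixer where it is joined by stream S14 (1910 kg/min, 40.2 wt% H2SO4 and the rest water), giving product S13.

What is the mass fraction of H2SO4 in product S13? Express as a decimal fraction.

0.442

Overall, product flow = 4283 kg/min.
H2SO4 in = 1940×0.516 + 433×0.282 + 1910×0.402 = 1891 kg/min.
H2SO4 fraction in S13 = 0.442.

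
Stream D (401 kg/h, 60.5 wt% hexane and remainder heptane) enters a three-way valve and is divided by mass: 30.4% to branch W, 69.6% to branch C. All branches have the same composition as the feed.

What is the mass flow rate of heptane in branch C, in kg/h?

110.2 kg/h

Branch C total = 0.696×401 = 279.1 kg/h.
heptane in C = 0.395×279.1 = 110.24 kg/h.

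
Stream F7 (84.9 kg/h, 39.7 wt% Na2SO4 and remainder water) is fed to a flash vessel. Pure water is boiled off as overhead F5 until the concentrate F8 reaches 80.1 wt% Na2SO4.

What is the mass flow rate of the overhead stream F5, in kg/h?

42.82 kg/h

Na2SO4 is conserved: 84.9×0.397 = 33.705 kg/h all reports to the concentrate.
Concentrate = 33.705/(target fraction) = 42.079 kg/h.
Overhead = 84.9 − 42.079 = 42.821 kg/h.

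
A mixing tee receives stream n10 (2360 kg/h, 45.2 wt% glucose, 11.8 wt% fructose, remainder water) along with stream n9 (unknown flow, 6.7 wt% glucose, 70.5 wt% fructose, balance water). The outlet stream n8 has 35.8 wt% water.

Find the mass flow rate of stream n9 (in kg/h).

Let n9 be the unknown flow. Total out = 2360 + n9.
water balance: 1014.8 + 0.228·n9 = 0.358·(2360 + n9)
(0.228 − 0.358)·n9 = 0.358×2360 − 1014.8 = -169.92
n9 = -169.92 / -0.130 = 1307.1 kg/h

1307 kg/h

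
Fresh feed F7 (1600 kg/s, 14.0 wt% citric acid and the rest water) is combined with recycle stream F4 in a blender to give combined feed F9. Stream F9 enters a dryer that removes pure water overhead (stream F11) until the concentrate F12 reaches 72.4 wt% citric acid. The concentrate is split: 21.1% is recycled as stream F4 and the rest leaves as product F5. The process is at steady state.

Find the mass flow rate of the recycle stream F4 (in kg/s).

82.74 kg/s

Overall citric acid balance (none leaves overhead): citric acid in fresh feed = citric acid in product, i.e. 1600×0.140 = (1−0.211)·F12·0.724.
F12 = 224/(0.724×0.789) = 392.13 kg/s.
Recycle F4 = 0.211×392.13 = 82.74 kg/s.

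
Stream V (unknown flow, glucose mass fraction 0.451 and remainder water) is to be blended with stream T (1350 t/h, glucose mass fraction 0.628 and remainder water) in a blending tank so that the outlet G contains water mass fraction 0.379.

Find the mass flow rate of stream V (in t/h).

55.59 t/h

Let V be the unknown flow. Total out = 1350 + V.
water balance: 502.2 + 0.549·V = 0.379·(1350 + V)
(0.549 − 0.379)·V = 0.379×1350 − 502.2 = 9.45
V = 9.45 / 0.170 = 55.588 t/h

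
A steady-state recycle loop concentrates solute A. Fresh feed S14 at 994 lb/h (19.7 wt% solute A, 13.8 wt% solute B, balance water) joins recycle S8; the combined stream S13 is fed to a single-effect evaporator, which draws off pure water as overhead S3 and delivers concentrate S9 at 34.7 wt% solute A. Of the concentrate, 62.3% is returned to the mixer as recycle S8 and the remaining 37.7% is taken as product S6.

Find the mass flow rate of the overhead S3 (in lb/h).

429.7 lb/h

Overall solute A balance (none leaves overhead): solute A in fresh feed = solute A in product, i.e. 994×0.197 = (1−0.623)·S9·0.347.
S9 = 195.82/(0.347×0.377) = 1496.9 lb/h.
Recycle S8 = 0.623×1496.9 = 932.55 lb/h.
Combined feed S13 = 994 + 932.55 = 1926.5 lb/h.
Overhead S3 = S13 − S9 = 1926.5 − 1496.9 = 429.68 lb/h.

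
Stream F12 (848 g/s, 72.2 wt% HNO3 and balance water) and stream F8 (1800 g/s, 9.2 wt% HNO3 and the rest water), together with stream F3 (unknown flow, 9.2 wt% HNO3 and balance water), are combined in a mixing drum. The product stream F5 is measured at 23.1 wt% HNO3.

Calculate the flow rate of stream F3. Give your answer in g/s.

1195 g/s

Let F3 be the unknown flow. Total out = 2648 + F3.
HNO3 balance: 777.86 + 0.092·F3 = 0.231·(2648 + F3)
(0.092 − 0.231)·F3 = 0.231×2648 − 777.86 = -166.17
F3 = -166.17 / -0.139 = 1195.5 g/s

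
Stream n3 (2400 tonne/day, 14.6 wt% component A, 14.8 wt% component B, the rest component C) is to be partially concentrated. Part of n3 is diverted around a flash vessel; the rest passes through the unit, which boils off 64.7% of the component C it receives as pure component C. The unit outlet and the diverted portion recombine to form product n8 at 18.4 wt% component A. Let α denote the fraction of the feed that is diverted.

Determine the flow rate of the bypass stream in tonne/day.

All 2400×0.146 = 350.4 tonne/day of component A reaches n8, so n8 = 350.4/0.184 = 1904.3 tonne/day and vapour = 495.65 tonne/day.
The evaporator receives (1−α)·2400 of feed at 0.706 component C and removes 0.647 of that component C:
0.647×0.706×(1−α)×2400 = 495.65
(1−α) = 495.65/1096.3 = 0.4521;  α = 0.5479.
Bypass flow = 0.5479×2400 = 1314.9 tonne/day.

1315 tonne/day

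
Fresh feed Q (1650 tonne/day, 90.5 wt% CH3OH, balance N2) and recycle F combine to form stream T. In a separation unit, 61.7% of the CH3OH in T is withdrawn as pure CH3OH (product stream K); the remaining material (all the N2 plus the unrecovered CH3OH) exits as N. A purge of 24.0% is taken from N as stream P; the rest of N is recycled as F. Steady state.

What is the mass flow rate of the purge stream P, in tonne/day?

N2 enters only via Q and leaves only via the purge: 1650×0.095 = 0.240×(N2 in N), and the separation unit passes all N2, so N2 in T = N2 in N = 653.12 tonne/day.
CH3OH in T: m_A = 1650×0.905 + (1−0.240)·(1−0.617)·m_A, so m_A = 1493.2/0.7089 = 2106.4 tonne/day.
N = (1−0.617)×2106.4 + 653.12 = 1459.9 tonne/day.
Purge P = 0.240×1459.9 = 350.37 tonne/day.

350.4 tonne/day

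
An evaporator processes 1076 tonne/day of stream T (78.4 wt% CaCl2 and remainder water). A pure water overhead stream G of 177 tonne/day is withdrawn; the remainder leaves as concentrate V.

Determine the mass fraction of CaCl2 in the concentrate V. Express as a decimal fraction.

0.938

CaCl2 is not removed: 1076×0.784 = 843.58 tonne/day of CaCl2 enters V.
Concentrate = 1076 − 177 = 899 tonne/day.
Mass fraction = 843.58/899 = 0.938.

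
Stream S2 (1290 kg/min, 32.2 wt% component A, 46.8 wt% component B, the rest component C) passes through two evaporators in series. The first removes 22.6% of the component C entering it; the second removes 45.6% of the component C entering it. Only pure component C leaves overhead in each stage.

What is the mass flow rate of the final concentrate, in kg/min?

1133 kg/min

component C in feed = 1290×0.210 = 270.9 kg/min.
After stage 1: component C left = (1−0.226)×270.9 = 209.68; stream total = 1228.8 kg/min.
After stage 2: component C left = (1−0.456)×209.68 = 114.06; final concentrate = 1133.2 kg/min.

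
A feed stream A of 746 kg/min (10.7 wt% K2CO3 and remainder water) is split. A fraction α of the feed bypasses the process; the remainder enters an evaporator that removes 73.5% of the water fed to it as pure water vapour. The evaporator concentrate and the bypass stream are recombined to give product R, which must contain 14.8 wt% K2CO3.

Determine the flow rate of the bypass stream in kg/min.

431.1 kg/min

All 746×0.107 = 79.822 kg/min of K2CO3 reaches R, so R = 79.822/0.148 = 539.34 kg/min and vapour = 206.66 kg/min.
The evaporator receives (1−α)·746 of feed at 0.893 water and removes 0.735 of that water:
0.735×0.893×(1−α)×746 = 206.66
(1−α) = 206.66/489.64 = 0.4221;  α = 0.5779.
Bypass flow = 0.5779×746 = 431.14 kg/min.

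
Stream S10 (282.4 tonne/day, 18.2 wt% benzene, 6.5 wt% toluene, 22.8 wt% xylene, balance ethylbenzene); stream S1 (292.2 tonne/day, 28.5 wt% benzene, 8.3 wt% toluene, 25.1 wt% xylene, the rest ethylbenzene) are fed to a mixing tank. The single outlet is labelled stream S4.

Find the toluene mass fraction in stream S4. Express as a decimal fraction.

Total flow out = 282.4 + 292.2 = 574.6 tonne/day.
toluene in = 282.4×0.065 + 292.2×0.083 = 42.609 tonne/day.
toluene mass fraction in S4 = 42.609/574.6 = 0.074.

0.074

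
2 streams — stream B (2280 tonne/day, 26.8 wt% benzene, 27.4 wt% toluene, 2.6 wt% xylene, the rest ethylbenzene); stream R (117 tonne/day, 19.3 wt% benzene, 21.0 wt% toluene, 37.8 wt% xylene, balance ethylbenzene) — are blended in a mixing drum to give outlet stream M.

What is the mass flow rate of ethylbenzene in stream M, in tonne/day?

ethylbenzene out = ethylbenzene in = 2280×0.432 + 117×0.219 = 1010.6 tonne/day.

1011 tonne/day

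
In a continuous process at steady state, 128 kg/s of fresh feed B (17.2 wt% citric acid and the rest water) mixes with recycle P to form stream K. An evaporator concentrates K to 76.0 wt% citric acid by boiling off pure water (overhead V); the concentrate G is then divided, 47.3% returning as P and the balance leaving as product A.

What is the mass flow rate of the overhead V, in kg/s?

99.03 kg/s

Overall citric acid balance (none leaves overhead): citric acid in fresh feed = citric acid in product, i.e. 128×0.172 = (1−0.473)·G·0.760.
G = 22.016/(0.760×0.527) = 54.969 kg/s.
Recycle P = 0.473×54.969 = 26 kg/s.
Combined feed K = 128 + 26 = 154 kg/s.
Overhead V = K − G = 154 − 54.969 = 99.032 kg/s.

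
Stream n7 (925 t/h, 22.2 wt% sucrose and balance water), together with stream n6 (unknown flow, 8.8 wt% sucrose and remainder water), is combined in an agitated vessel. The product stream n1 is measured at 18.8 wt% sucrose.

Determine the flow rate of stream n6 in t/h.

Let n6 be the unknown flow. Total out = 925 + n6.
sucrose balance: 205.35 + 0.088·n6 = 0.188·(925 + n6)
(0.088 − 0.188)·n6 = 0.188×925 − 205.35 = -31.45
n6 = -31.45 / -0.100 = 314.5 t/h

314.5 t/h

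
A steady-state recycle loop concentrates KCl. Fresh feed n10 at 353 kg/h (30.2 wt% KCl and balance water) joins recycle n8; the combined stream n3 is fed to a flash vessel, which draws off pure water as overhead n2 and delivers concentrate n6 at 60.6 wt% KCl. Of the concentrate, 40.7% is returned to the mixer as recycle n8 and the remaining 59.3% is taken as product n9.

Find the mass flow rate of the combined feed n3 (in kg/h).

473.7 kg/h

Overall KCl balance (none leaves overhead): KCl in fresh feed = KCl in product, i.e. 353×0.302 = (1−0.407)·n6·0.606.
n6 = 106.61/(0.606×0.593) = 296.66 kg/h.
Recycle n8 = 0.407×296.66 = 120.74 kg/h.
Combined feed n3 = 353 + 120.74 = 473.74 kg/h.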